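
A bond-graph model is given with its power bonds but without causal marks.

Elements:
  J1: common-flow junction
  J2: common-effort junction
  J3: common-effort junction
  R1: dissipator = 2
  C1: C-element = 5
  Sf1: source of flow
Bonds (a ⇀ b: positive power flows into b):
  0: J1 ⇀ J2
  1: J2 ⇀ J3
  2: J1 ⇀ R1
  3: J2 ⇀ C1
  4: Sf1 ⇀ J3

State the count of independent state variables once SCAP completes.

1  (C1 all integral)

b4 |Sf1  (Sf1: flow source, stroke at near end)
b1 |J3  (J3: last free bond brings effort in)
b3 |J2  (C1 outputs effort q/C1)
b0 |J1  (J2: bond 3 brought effort, rest push out)
b2 |R1  (J1: last free bond brings flow in)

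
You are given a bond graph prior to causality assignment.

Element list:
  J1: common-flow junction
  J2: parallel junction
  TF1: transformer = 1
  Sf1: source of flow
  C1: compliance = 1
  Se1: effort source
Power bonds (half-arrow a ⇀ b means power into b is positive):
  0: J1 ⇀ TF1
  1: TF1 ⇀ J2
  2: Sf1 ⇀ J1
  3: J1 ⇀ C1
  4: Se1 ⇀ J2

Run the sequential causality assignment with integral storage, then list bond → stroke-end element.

β2 stroke at Sf1  (Sf1 fixes flow; stroke at Sf1)
β4 stroke at J2  (source Se1 imposes e)
β0 stroke at J1  (J1 flow already set via bond 2)
β3 stroke at J1  (1-jn J1 has f-setter on 2)
β1 stroke at TF1  (0-jn J2 has e-setter on 4)

β0 →J1
β1 →TF1
β2 →Sf1
β3 →J1
β4 →J2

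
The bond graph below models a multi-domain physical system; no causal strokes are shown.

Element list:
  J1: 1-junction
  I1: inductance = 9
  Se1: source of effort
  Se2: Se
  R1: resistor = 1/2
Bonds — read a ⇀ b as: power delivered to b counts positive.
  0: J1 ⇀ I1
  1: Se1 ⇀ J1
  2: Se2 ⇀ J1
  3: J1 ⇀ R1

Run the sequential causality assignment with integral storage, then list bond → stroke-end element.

bond 1 |J1  (Se1 fixes effort; stroke away)
bond 2 |J1  (Se2 fixes effort; stroke away)
bond 0 |I1  (I1 outputs flow p/I1)
bond 3 |J1  (J1 flow already set via bond 0)

#0 |I1
#1 |J1
#2 |J1
#3 |J1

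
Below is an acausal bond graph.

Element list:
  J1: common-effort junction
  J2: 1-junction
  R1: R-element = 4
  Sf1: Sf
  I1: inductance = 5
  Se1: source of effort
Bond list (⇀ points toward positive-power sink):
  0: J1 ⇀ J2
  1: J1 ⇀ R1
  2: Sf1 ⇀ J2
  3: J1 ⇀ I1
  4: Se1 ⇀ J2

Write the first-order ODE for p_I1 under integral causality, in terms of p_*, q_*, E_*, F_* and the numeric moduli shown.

β2 →Sf1  (source Sf1 imposes f)
β4 →J2  (Se1 (Se) sets effort on bond)
β0 →J2  (1-jn J2 has f-setter on 2)
β3 →I1  (I1 integral (f out))
β1 →J1  (only one effort-in slot at J1)

dp_I1/dt = -4*F_Sf1 - 4*p_I1/5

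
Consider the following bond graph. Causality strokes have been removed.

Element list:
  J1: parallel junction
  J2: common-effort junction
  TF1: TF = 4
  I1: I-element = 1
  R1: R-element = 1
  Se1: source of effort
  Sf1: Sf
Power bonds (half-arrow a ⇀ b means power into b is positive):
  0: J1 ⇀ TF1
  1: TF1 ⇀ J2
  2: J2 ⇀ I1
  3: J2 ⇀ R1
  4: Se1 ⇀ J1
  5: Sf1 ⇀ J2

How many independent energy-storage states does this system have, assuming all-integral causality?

1  (I1 all integral)

β4 →J1  (Se1: effort source, stroke at far end)
β5 →Sf1  (Sf1: flow source, stroke at near end)
β0 →TF1  (J1: bond 4 brought effort, rest push out)
β1 →J2  (TF TF1: opposite of bond 0)
β2 →I1  (J2: bond 1 brought effort, rest push out)
β3 →R1  (J2 effort already set via bond 1)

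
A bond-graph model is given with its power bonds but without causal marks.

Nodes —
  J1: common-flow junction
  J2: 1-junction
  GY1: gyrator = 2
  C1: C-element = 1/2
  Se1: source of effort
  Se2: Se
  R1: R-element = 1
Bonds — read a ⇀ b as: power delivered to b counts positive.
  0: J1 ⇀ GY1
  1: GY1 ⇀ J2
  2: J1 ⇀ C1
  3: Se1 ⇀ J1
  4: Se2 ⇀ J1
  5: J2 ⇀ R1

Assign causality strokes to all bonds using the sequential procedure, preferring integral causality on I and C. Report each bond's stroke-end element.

bond 0 →GY1
bond 1 →GY1
bond 2 →J1
bond 3 →J1
bond 4 →J1
bond 5 →J2

#3 stroke→J1  (Se1 fixes effort; stroke away)
#4 stroke→J1  (Se2 fixes effort; stroke away)
#2 stroke→J1  (C1 integral (e out))
#0 stroke→GY1  (closing 1-jn rule on J1)
#1 stroke→GY1  (GY GY1: same side as bond 0)
#5 stroke→J2  (common-f at J2 fixed by 1)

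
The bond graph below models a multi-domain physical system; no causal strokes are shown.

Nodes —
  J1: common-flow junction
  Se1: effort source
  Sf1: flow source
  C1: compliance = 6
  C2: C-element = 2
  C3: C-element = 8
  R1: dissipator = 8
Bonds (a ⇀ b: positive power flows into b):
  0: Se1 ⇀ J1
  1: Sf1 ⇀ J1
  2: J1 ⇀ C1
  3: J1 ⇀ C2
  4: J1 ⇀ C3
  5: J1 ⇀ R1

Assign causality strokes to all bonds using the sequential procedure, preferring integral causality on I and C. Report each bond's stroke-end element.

b0 →J1  (Se1 (Se) sets effort on bond)
b1 →Sf1  (Sf1 fixes flow; stroke at Sf1)
b2 →J1  (J1 flow already set via bond 1)
b3 →J1  (1-jn J1 has f-setter on 1)
b4 →J1  (J1: bond 1 brought flow, rest push out)
b5 →J1  (J1 flow already set via bond 1)

b0 stroke→J1
b1 stroke→Sf1
b2 stroke→J1
b3 stroke→J1
b4 stroke→J1
b5 stroke→J1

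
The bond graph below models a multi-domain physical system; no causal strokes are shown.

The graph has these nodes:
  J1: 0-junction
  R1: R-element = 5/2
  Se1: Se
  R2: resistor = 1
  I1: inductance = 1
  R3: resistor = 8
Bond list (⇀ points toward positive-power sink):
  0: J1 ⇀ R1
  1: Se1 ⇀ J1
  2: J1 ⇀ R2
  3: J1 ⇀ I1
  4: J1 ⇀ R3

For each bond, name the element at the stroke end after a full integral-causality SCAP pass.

bond 1 |J1  (Se1: effort source, stroke at far end)
bond 0 |R1  (J1 effort already set via bond 1)
bond 2 |R2  (0-jn J1 has e-setter on 1)
bond 3 |I1  (common-e at J1 fixed by 1)
bond 4 |R3  (J1: bond 1 brought effort, rest push out)

bond 0 stroke→R1
bond 1 stroke→J1
bond 2 stroke→R2
bond 3 stroke→I1
bond 4 stroke→R3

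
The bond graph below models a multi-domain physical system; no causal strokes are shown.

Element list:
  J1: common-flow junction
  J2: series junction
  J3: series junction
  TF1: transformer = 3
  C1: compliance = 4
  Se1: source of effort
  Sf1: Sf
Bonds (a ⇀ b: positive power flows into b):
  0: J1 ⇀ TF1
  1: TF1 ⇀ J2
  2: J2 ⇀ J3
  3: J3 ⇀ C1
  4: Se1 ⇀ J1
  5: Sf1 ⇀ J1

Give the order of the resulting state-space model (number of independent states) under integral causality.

bond 4 |J1  (Se1 (Se) sets effort on bond)
bond 5 |Sf1  (Sf1 (Sf) sets flow on bond)
bond 0 |J1  (J1: bond 5 brought flow, rest push out)
bond 1 |TF1  (through TF1, causality passes straight; one stroke at TF1)
bond 2 |J2  (J2 flow already set via bond 1)
bond 3 |J3  (J3 flow already set via bond 2)

1  (C1 all integral)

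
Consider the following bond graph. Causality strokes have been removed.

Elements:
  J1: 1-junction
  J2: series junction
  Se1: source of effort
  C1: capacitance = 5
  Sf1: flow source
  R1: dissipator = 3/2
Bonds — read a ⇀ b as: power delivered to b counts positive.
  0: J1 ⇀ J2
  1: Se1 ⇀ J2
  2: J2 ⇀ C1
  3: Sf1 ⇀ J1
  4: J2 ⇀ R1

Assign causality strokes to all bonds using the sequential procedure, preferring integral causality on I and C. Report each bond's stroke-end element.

b1 stroke at J2  (Se1 fixes effort; stroke away)
b3 stroke at Sf1  (source Sf1 imposes f)
b0 stroke at J1  (J1: bond 3 brought flow, rest push out)
b2 stroke at J2  (1-jn J2 has f-setter on 0)
b4 stroke at J2  (J2 flow already set via bond 0)

b0 →J1
b1 →J2
b2 →J2
b3 →Sf1
b4 →J2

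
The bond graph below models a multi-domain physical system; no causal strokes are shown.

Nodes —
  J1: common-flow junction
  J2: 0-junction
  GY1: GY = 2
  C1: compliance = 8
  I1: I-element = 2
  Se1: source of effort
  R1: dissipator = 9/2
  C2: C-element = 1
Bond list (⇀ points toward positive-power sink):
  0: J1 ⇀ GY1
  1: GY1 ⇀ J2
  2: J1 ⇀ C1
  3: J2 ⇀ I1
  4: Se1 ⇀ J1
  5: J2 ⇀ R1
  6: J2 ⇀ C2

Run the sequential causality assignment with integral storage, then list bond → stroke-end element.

bond 0 |GY1
bond 1 |GY1
bond 2 |J1
bond 3 |I1
bond 4 |J1
bond 5 |R1
bond 6 |J2

β4 stroke→J1  (Se1 (Se) sets effort on bond)
β2 stroke→J1  (prefer integral on C1)
β0 stroke→GY1  (only one flow-in slot at J1)
β1 stroke→GY1  (through GY1, causality inverts; strokes same side of GY1)
β3 stroke→I1  (I1 outputs flow p/I1)
β6 stroke→J2  (C2 outputs effort q/C2)
β5 stroke→R1  (J2 effort already set via bond 6)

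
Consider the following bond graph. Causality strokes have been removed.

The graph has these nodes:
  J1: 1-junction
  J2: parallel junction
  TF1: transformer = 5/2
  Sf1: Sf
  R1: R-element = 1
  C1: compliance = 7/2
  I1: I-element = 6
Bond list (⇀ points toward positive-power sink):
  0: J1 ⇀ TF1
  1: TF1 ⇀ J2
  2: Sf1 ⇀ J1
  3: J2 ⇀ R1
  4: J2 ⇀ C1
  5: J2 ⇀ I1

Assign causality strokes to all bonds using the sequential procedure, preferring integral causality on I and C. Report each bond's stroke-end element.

b2 stroke at Sf1  (Sf1 fixes flow; stroke at Sf1)
b0 stroke at J1  (1-jn J1 has f-setter on 2)
b1 stroke at TF1  (TF1: transformer flips bond 0)
b4 stroke at J2  (C1 outputs effort q/C1)
b3 stroke at R1  (0-jn J2 has e-setter on 4)
b5 stroke at I1  (common-e at J2 fixed by 4)

bond 0 stroke→J1
bond 1 stroke→TF1
bond 2 stroke→Sf1
bond 3 stroke→R1
bond 4 stroke→J2
bond 5 stroke→I1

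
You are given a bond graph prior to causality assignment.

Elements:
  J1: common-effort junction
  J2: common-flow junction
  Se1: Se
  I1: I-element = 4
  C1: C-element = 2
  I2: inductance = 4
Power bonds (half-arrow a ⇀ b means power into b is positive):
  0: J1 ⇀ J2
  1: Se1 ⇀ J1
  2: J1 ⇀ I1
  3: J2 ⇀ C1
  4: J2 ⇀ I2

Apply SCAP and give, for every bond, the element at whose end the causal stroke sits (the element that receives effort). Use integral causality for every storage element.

#0 stroke→J2
#1 stroke→J1
#2 stroke→I1
#3 stroke→J2
#4 stroke→I2

β1 |J1  (Se1 fixes effort; stroke away)
β0 |J2  (common-e at J1 fixed by 1)
β2 |I1  (J1: bond 1 brought effort, rest push out)
β3 |J2  (C1 integral (e out))
β4 |I2  (only one flow-in slot at J2)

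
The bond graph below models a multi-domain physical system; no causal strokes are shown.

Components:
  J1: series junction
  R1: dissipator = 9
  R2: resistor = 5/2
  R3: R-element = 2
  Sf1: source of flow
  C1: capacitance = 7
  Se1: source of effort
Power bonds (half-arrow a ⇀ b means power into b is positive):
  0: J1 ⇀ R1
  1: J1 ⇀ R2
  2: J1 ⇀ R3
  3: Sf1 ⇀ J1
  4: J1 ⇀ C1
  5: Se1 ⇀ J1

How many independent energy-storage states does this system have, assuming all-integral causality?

1  (C1 all integral)

bond 3 stroke→Sf1  (Sf1: flow source, stroke at near end)
bond 5 stroke→J1  (Se1 (Se) sets effort on bond)
bond 0 stroke→J1  (common-f at J1 fixed by 3)
bond 1 stroke→J1  (1-jn J1 has f-setter on 3)
bond 2 stroke→J1  (J1: bond 3 brought flow, rest push out)
bond 4 stroke→J1  (common-f at J1 fixed by 3)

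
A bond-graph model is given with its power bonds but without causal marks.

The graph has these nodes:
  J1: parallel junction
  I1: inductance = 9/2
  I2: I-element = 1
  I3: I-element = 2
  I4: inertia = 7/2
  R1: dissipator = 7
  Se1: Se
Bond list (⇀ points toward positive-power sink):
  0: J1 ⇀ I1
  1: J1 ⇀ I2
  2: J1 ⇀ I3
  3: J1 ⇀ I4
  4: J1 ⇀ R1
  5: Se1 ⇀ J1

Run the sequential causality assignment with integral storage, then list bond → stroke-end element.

#5 |J1  (Se1 (Se) sets effort on bond)
#0 |I1  (J1 effort already set via bond 5)
#1 |I2  (J1 effort already set via bond 5)
#2 |I3  (common-e at J1 fixed by 5)
#3 |I4  (0-jn J1 has e-setter on 5)
#4 |R1  (J1: bond 5 brought effort, rest push out)

#0 stroke→I1
#1 stroke→I2
#2 stroke→I3
#3 stroke→I4
#4 stroke→R1
#5 stroke→J1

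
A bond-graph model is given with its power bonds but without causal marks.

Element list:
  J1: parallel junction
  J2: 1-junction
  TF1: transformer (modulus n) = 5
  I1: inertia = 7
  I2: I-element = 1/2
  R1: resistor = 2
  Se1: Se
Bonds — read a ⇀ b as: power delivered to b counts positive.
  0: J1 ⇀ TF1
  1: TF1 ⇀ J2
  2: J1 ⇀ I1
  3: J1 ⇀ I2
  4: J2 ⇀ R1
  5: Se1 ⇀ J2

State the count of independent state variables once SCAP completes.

b5 →J2  (source Se1 imposes e)
b2 →I1  (I1 outputs flow p/I1)
b3 →I2  (prefer integral on I2)
b0 →J1  (only one effort-in slot at J1)
b1 →TF1  (TF1: transformer flips bond 0)
b4 →J2  (1-jn J2 has f-setter on 1)

2  (I1, I2 all integral)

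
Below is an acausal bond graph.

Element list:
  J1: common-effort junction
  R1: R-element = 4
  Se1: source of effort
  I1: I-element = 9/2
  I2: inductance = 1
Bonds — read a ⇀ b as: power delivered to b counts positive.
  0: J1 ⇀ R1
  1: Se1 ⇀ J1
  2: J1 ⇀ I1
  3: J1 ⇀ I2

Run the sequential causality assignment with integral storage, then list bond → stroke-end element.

β0 →R1
β1 →J1
β2 →I1
β3 →I2

β1 |J1  (source Se1 imposes e)
β0 |R1  (J1: bond 1 brought effort, rest push out)
β2 |I1  (common-e at J1 fixed by 1)
β3 |I2  (J1: bond 1 brought effort, rest push out)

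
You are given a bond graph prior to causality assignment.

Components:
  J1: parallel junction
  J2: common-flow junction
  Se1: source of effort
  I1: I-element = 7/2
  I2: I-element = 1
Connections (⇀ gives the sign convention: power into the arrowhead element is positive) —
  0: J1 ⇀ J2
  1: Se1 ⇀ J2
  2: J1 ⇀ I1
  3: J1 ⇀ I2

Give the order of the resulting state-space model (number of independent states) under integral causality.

2  (I1, I2 all integral)

bond 1 |J2  (source Se1 imposes e)
bond 0 |J1  (only one flow-in slot at J2)
bond 2 |I1  (J1: bond 0 brought effort, rest push out)
bond 3 |I2  (0-jn J1 has e-setter on 0)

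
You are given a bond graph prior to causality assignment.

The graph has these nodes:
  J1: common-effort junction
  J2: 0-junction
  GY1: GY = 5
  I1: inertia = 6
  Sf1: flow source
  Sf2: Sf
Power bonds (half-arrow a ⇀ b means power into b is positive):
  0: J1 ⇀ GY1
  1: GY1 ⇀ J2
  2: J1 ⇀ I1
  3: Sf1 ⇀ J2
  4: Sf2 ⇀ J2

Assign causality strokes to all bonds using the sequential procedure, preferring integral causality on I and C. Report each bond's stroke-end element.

bond 3 stroke at Sf1  (Sf1 fixes flow; stroke at Sf1)
bond 4 stroke at Sf2  (Sf2 fixes flow; stroke at Sf2)
bond 1 stroke at J2  (J2: last free bond brings effort in)
bond 0 stroke at J1  (GY GY1: same side as bond 1)
bond 2 stroke at I1  (common-e at J1 fixed by 0)

β0 stroke→J1
β1 stroke→J2
β2 stroke→I1
β3 stroke→Sf1
β4 stroke→Sf2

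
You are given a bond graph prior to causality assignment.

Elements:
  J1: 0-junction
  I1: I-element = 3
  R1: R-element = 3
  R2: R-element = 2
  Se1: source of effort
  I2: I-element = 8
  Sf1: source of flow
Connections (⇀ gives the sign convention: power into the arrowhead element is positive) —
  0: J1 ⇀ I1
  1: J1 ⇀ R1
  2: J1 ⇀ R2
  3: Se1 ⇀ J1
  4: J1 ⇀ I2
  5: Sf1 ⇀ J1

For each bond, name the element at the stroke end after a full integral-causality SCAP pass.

bond 3 stroke at J1  (Se1 (Se) sets effort on bond)
bond 5 stroke at Sf1  (Sf1 fixes flow; stroke at Sf1)
bond 0 stroke at I1  (0-jn J1 has e-setter on 3)
bond 1 stroke at R1  (J1: bond 3 brought effort, rest push out)
bond 2 stroke at R2  (common-e at J1 fixed by 3)
bond 4 stroke at I2  (J1: bond 3 brought effort, rest push out)

bond 0 stroke at I1
bond 1 stroke at R1
bond 2 stroke at R2
bond 3 stroke at J1
bond 4 stroke at I2
bond 5 stroke at Sf1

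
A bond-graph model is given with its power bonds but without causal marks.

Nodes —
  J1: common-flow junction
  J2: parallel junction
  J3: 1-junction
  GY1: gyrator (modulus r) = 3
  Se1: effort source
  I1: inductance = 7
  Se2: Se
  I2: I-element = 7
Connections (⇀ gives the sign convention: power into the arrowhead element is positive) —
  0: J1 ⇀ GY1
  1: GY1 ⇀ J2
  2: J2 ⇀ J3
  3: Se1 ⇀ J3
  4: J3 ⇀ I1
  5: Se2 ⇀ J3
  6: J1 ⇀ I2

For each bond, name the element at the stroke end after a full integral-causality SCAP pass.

#3 stroke at J3  (source Se1 imposes e)
#5 stroke at J3  (source Se2 imposes e)
#4 stroke at I1  (I1: I, integral causality)
#2 stroke at J3  (1-jn J3 has f-setter on 4)
#1 stroke at J2  (only one effort-in slot at J2)
#0 stroke at J1  (GY1 both-in/both-out from 1)
#6 stroke at I2  (J1: last free bond brings flow in)

b0 |J1
b1 |J2
b2 |J3
b3 |J3
b4 |I1
b5 |J3
b6 |I2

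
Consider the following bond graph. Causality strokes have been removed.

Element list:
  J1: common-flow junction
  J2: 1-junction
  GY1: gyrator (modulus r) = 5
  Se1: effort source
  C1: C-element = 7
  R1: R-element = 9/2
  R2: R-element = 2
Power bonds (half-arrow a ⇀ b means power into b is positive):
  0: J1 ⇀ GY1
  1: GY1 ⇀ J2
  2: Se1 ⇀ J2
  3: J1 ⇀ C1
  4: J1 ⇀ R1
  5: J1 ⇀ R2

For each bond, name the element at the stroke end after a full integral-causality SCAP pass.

bond 2 →J2  (Se1: effort source, stroke at far end)
bond 1 →GY1  (closing 1-jn rule on J2)
bond 0 →GY1  (GY GY1: same side as bond 1)
bond 3 →J1  (1-jn J1 has f-setter on 0)
bond 4 →J1  (1-jn J1 has f-setter on 0)
bond 5 →J1  (J1 flow already set via bond 0)

bond 0 |GY1
bond 1 |GY1
bond 2 |J2
bond 3 |J1
bond 4 |J1
bond 5 |J1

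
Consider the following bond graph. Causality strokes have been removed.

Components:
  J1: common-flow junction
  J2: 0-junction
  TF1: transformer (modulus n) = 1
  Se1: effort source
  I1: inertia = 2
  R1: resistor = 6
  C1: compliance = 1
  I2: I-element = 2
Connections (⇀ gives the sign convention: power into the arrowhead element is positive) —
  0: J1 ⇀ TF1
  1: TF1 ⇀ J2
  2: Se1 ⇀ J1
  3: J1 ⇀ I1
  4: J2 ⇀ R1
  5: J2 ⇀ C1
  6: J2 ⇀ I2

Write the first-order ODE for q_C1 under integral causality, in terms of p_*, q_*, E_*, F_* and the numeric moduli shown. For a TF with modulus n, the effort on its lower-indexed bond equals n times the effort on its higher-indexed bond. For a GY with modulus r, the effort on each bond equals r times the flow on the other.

bond 2 stroke→J1  (Se1 (Se) sets effort on bond)
bond 3 stroke→I1  (I1 outputs flow p/I1)
bond 0 stroke→J1  (J1 flow already set via bond 3)
bond 1 stroke→TF1  (through TF1, causality passes straight; one stroke at TF1)
bond 5 stroke→J2  (C1 integral (e out))
bond 4 stroke→R1  (J2 effort already set via bond 5)
bond 6 stroke→I2  (J2 effort already set via bond 5)

dq_C1/dt = p_I1/2 - p_I2/2 - q_C1/6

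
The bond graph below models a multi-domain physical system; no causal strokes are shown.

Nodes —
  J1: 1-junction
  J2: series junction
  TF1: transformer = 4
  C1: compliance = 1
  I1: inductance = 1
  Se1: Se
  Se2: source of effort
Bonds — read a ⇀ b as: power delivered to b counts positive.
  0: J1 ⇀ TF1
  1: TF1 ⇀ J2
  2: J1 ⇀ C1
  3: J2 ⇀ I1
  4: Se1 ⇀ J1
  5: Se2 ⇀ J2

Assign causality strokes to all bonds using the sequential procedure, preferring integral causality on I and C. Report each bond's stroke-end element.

bond 0 stroke at TF1
bond 1 stroke at J2
bond 2 stroke at J1
bond 3 stroke at I1
bond 4 stroke at J1
bond 5 stroke at J2

#4 stroke at J1  (Se1 (Se) sets effort on bond)
#5 stroke at J2  (Se2: effort source, stroke at far end)
#2 stroke at J1  (C1 integral (e out))
#0 stroke at TF1  (only one flow-in slot at J1)
#1 stroke at J2  (TF TF1: opposite of bond 0)
#3 stroke at I1  (closing 1-jn rule on J2)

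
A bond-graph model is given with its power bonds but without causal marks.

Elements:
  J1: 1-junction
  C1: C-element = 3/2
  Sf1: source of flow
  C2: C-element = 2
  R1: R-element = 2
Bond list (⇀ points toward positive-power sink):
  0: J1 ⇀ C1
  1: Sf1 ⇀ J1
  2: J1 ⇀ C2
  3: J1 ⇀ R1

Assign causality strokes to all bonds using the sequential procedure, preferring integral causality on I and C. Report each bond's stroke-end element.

β0 |J1
β1 |Sf1
β2 |J1
β3 |J1

#1 →Sf1  (source Sf1 imposes f)
#0 →J1  (common-f at J1 fixed by 1)
#2 →J1  (1-jn J1 has f-setter on 1)
#3 →J1  (J1 flow already set via bond 1)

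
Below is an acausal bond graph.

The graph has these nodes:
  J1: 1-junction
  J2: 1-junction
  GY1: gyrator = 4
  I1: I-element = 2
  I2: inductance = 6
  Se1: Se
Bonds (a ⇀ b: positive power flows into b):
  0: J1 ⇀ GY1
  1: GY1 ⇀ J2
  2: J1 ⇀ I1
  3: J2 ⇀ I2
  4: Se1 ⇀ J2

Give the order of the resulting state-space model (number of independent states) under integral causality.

2  (I1, I2 all integral)

b4 stroke→J2  (source Se1 imposes e)
b2 stroke→I1  (prefer integral on I1)
b0 stroke→J1  (common-f at J1 fixed by 2)
b1 stroke→J2  (GY1: gyrator matches bond 0)
b3 stroke→I2  (only one flow-in slot at J2)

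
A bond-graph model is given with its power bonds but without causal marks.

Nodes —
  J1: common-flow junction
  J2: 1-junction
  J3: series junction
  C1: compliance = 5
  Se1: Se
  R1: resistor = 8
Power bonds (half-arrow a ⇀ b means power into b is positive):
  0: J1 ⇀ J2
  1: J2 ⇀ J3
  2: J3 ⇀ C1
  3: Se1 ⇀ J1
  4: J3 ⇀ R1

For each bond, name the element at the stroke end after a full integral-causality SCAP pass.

bond 3 |J1  (source Se1 imposes e)
bond 0 |J2  (J1 needs exactly one f-in)
bond 1 |J3  (closing 1-jn rule on J2)
bond 2 |J3  (prefer integral on C1)
bond 4 |R1  (only one flow-in slot at J3)

bond 0 →J2
bond 1 →J3
bond 2 →J3
bond 3 →J1
bond 4 →R1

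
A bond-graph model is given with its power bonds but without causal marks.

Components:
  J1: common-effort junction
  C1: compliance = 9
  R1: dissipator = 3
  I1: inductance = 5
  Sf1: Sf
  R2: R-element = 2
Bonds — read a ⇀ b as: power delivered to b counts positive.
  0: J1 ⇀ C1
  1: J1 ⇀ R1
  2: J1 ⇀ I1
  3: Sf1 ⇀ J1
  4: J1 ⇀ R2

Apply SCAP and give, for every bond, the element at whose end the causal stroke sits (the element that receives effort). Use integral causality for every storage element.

#0 →J1
#1 →R1
#2 →I1
#3 →Sf1
#4 →R2

bond 3 →Sf1  (Sf1 (Sf) sets flow on bond)
bond 0 →J1  (C1 integral (e out))
bond 1 →R1  (J1 effort already set via bond 0)
bond 2 →I1  (J1: bond 0 brought effort, rest push out)
bond 4 →R2  (0-jn J1 has e-setter on 0)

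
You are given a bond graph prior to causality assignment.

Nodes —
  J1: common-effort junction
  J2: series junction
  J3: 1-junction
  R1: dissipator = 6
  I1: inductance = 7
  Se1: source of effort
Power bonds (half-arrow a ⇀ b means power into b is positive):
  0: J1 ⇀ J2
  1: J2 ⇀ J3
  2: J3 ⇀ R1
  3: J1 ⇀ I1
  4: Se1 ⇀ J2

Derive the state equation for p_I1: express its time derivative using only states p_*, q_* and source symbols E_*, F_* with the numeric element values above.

b4 →J2  (Se1: effort source, stroke at far end)
b3 →I1  (I1: I, integral causality)
b0 →J1  (J1: last free bond brings effort in)
b1 →J2  (J2 flow already set via bond 0)
b2 →J3  (J3: bond 1 brought flow, rest push out)

dp_I1/dt = -E_Se1 - 6*p_I1/7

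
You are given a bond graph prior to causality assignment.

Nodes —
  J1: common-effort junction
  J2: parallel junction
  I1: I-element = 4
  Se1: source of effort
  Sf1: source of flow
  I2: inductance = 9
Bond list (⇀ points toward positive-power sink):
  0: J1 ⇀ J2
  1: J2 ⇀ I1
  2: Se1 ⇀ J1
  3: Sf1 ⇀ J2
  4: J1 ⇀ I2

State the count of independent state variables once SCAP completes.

2  (I1, I2 all integral)

#2 |J1  (Se1 (Se) sets effort on bond)
#3 |Sf1  (Sf1 fixes flow; stroke at Sf1)
#0 |J2  (common-e at J1 fixed by 2)
#4 |I2  (J1: bond 2 brought effort, rest push out)
#1 |I1  (0-jn J2 has e-setter on 0)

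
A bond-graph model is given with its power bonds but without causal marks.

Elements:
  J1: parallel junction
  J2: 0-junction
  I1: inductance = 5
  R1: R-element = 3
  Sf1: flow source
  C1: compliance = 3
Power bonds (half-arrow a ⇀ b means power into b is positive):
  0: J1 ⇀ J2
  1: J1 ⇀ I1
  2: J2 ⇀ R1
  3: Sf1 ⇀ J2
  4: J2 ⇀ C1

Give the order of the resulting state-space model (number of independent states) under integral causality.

2  (C1, I1 all integral)

bond 3 |Sf1  (Sf1: flow source, stroke at near end)
bond 1 |I1  (I1 outputs flow p/I1)
bond 0 |J1  (J1 needs exactly one e-in)
bond 4 |J2  (C1: C, integral causality)
bond 2 |R1  (J2 effort already set via bond 4)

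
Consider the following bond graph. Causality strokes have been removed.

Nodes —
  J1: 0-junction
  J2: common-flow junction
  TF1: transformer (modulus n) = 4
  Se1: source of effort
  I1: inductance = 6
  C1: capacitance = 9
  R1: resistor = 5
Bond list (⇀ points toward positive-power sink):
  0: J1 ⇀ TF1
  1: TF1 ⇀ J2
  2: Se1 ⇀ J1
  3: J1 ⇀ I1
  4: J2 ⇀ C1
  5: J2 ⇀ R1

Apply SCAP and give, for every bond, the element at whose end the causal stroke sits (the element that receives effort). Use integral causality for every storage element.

b0 →TF1
b1 →J2
b2 →J1
b3 →I1
b4 →J2
b5 →R1

β2 →J1  (Se1 fixes effort; stroke away)
β0 →TF1  (J1: bond 2 brought effort, rest push out)
β3 →I1  (J1: bond 2 brought effort, rest push out)
β1 →J2  (TF1 one-in-one-out from 0)
β4 →J2  (C1 outputs effort q/C1)
β5 →R1  (J2: last free bond brings flow in)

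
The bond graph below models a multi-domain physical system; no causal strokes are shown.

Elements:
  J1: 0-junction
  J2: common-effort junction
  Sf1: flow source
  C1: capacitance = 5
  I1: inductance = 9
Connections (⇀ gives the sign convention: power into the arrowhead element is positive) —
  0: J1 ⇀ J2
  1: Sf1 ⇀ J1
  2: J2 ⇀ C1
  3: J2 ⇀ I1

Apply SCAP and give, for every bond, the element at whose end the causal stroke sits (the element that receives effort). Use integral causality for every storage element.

b1 |Sf1  (Sf1 (Sf) sets flow on bond)
b0 |J1  (closing 0-jn rule on J1)
b2 |J2  (C1 integral (e out))
b3 |I1  (common-e at J2 fixed by 2)

b0 →J1
b1 →Sf1
b2 →J2
b3 →I1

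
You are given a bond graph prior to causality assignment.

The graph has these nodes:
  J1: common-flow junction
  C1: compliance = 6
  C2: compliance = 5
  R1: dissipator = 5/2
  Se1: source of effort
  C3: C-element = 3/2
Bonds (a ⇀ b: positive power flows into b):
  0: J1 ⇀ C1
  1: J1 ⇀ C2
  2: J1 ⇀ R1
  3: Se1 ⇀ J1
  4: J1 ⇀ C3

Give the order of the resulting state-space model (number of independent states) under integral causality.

3  (C1, C2, C3 all integral)

b3 stroke→J1  (Se1 fixes effort; stroke away)
b0 stroke→J1  (prefer integral on C1)
b1 stroke→J1  (prefer integral on C2)
b4 stroke→J1  (C3 outputs effort q/C3)
b2 stroke→R1  (J1 needs exactly one f-in)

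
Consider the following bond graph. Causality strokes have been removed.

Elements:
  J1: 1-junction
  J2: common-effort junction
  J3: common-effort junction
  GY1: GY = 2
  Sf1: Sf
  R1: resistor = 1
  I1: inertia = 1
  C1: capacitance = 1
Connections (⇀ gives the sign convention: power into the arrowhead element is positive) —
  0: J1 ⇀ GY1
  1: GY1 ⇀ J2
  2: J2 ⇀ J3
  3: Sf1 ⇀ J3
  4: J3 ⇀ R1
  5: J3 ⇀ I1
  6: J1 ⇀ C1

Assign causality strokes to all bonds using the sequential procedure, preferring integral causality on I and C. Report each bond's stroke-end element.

b0 →GY1
b1 →GY1
b2 →J2
b3 →Sf1
b4 →J3
b5 →I1
b6 →J1

bond 3 stroke at Sf1  (source Sf1 imposes f)
bond 5 stroke at I1  (I1 integral (f out))
bond 6 stroke at J1  (C1 outputs effort q/C1)
bond 0 stroke at GY1  (J1 needs exactly one f-in)
bond 1 stroke at GY1  (through GY1, causality inverts; strokes same side of GY1)
bond 2 stroke at J2  (closing 0-jn rule on J2)
bond 4 stroke at J3  (only one effort-in slot at J3)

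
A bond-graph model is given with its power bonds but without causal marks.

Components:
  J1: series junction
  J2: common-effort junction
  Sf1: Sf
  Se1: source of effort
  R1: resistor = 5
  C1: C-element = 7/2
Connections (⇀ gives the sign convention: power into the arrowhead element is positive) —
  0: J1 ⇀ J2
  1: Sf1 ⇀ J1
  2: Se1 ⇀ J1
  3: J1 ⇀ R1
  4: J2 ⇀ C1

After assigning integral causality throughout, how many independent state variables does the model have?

bond 1 |Sf1  (Sf1 (Sf) sets flow on bond)
bond 2 |J1  (source Se1 imposes e)
bond 0 |J1  (common-f at J1 fixed by 1)
bond 3 |J1  (J1 flow already set via bond 1)
bond 4 |J2  (closing 0-jn rule on J2)

1  (C1 all integral)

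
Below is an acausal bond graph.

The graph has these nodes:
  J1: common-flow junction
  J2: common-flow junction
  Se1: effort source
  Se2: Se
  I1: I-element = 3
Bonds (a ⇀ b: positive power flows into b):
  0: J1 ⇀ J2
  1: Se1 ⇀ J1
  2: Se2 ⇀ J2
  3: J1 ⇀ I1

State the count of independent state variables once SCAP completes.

1  (I1 all integral)

b1 stroke at J1  (Se1: effort source, stroke at far end)
b2 stroke at J2  (source Se2 imposes e)
b0 stroke at J1  (closing 1-jn rule on J2)
b3 stroke at I1  (J1: last free bond brings flow in)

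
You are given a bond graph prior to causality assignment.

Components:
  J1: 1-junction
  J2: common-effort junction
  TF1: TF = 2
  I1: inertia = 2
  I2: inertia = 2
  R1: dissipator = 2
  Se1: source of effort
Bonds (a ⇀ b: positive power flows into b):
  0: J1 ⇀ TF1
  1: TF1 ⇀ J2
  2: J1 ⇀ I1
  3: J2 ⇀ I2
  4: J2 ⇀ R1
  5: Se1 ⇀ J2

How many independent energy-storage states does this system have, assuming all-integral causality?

bond 5 →J2  (Se1 (Se) sets effort on bond)
bond 1 →TF1  (J2: bond 5 brought effort, rest push out)
bond 3 →I2  (J2 effort already set via bond 5)
bond 4 →R1  (common-e at J2 fixed by 5)
bond 0 →J1  (TF1 one-in-one-out from 1)
bond 2 →I1  (closing 1-jn rule on J1)

2  (I1, I2 all integral)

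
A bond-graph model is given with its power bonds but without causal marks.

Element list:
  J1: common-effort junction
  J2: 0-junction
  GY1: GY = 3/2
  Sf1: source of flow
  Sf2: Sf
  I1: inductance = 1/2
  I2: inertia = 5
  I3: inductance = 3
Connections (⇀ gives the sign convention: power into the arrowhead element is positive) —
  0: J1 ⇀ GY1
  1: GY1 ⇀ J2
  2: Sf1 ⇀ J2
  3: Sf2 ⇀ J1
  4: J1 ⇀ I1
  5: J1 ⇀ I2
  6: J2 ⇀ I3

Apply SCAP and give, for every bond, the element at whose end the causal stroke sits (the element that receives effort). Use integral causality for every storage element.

β0 →J1
β1 →J2
β2 →Sf1
β3 →Sf2
β4 →I1
β5 →I2
β6 →I3

β2 |Sf1  (Sf1: flow source, stroke at near end)
β3 |Sf2  (Sf2 (Sf) sets flow on bond)
β4 |I1  (I1: I, integral causality)
β5 |I2  (prefer integral on I2)
β0 |J1  (closing 0-jn rule on J1)
β1 |J2  (GY GY1: same side as bond 0)
β6 |I3  (J2 effort already set via bond 1)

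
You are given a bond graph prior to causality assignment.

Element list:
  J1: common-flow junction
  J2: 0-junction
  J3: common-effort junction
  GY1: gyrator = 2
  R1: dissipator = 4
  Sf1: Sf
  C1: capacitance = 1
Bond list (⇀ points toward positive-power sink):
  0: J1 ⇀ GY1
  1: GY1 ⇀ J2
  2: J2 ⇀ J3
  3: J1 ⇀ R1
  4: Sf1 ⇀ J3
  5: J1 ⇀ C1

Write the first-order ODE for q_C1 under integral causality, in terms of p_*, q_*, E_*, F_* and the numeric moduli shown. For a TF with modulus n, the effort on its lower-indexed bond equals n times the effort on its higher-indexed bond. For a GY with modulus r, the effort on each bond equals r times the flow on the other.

dq_C1/dt = F_Sf1/2 - q_C1/4

bond 4 stroke at Sf1  (Sf1 (Sf) sets flow on bond)
bond 2 stroke at J3  (J3: last free bond brings effort in)
bond 1 stroke at J2  (J2 needs exactly one e-in)
bond 0 stroke at J1  (GY GY1: same side as bond 1)
bond 5 stroke at J1  (C1 integral (e out))
bond 3 stroke at R1  (J1 needs exactly one f-in)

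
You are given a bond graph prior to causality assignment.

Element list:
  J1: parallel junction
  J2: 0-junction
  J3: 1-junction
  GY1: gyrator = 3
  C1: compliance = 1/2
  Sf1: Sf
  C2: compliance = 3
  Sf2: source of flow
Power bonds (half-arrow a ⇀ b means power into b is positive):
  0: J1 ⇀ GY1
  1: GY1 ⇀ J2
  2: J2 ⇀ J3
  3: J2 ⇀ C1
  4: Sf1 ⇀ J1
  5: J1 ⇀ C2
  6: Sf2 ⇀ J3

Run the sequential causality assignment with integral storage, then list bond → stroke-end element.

β0 |GY1
β1 |GY1
β2 |J3
β3 |J2
β4 |Sf1
β5 |J1
β6 |Sf2

β4 →Sf1  (Sf1: flow source, stroke at near end)
β6 →Sf2  (source Sf2 imposes f)
β2 →J3  (J3: bond 6 brought flow, rest push out)
β3 →J2  (C1 integral (e out))
β1 →GY1  (J2 effort already set via bond 3)
β0 →GY1  (GY GY1: same side as bond 1)
β5 →J1  (J1: last free bond brings effort in)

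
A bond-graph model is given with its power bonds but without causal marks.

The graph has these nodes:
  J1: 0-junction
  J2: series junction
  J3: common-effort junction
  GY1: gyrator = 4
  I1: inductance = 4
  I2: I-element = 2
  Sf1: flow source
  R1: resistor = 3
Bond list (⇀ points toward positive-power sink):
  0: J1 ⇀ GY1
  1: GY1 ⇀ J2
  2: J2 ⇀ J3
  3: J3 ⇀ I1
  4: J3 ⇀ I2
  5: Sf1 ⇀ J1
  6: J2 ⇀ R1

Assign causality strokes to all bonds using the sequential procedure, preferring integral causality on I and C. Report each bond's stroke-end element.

#5 stroke→Sf1  (source Sf1 imposes f)
#0 stroke→J1  (J1 needs exactly one e-in)
#1 stroke→J2  (GY1: gyrator matches bond 0)
#3 stroke→I1  (I1 outputs flow p/I1)
#4 stroke→I2  (I2: I, integral causality)
#2 stroke→J3  (only one effort-in slot at J3)
#6 stroke→J2  (1-jn J2 has f-setter on 2)

#0 →J1
#1 →J2
#2 →J3
#3 →I1
#4 →I2
#5 →Sf1
#6 →J2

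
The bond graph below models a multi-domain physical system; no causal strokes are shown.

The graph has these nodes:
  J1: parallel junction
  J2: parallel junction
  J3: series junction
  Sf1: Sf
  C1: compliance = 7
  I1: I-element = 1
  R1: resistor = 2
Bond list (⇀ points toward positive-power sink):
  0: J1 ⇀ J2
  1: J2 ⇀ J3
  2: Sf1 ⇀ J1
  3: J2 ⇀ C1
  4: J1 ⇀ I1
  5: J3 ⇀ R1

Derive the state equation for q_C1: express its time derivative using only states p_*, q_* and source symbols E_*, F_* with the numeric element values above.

dq_C1/dt = F_Sf1 - p_I1 - q_C1/14

#2 →Sf1  (Sf1: flow source, stroke at near end)
#3 →J2  (prefer integral on C1)
#0 →J1  (0-jn J2 has e-setter on 3)
#1 →J3  (J2: bond 3 brought effort, rest push out)
#5 →R1  (closing 1-jn rule on J3)
#4 →I1  (common-e at J1 fixed by 0)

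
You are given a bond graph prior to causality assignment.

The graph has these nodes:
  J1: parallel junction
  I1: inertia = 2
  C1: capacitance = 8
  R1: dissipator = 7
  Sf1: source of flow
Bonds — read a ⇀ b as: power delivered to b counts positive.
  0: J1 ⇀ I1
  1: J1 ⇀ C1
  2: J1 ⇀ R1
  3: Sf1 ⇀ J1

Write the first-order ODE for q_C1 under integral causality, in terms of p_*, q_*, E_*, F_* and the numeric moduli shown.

bond 3 |Sf1  (source Sf1 imposes f)
bond 0 |I1  (I1 integral (f out))
bond 1 |J1  (C1: C, integral causality)
bond 2 |R1  (common-e at J1 fixed by 1)

dq_C1/dt = F_Sf1 - p_I1/2 - q_C1/56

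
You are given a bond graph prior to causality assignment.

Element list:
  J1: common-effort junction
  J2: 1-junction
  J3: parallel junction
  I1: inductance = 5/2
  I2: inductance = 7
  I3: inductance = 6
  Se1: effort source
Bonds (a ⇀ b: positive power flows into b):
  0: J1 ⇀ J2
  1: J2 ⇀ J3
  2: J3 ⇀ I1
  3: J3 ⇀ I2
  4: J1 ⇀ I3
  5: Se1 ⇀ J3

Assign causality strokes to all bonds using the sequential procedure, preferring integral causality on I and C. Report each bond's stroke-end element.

#0 |J1
#1 |J2
#2 |I1
#3 |I2
#4 |I3
#5 |J3

b5 stroke→J3  (Se1 fixes effort; stroke away)
b1 stroke→J2  (0-jn J3 has e-setter on 5)
b2 stroke→I1  (0-jn J3 has e-setter on 5)
b3 stroke→I2  (0-jn J3 has e-setter on 5)
b0 stroke→J1  (J2: last free bond brings flow in)
b4 stroke→I3  (0-jn J1 has e-setter on 0)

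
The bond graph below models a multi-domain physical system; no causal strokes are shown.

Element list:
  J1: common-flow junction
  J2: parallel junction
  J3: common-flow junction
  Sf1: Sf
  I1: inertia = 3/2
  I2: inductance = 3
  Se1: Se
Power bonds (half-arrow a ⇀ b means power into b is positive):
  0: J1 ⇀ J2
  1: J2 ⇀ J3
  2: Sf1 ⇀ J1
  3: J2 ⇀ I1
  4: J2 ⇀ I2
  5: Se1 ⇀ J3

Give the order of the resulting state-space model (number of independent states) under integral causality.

β2 →Sf1  (source Sf1 imposes f)
β5 →J3  (Se1 (Se) sets effort on bond)
β0 →J1  (J1 flow already set via bond 2)
β1 →J2  (J3 needs exactly one f-in)
β3 →I1  (J2: bond 1 brought effort, rest push out)
β4 →I2  (common-e at J2 fixed by 1)

2  (I1, I2 all integral)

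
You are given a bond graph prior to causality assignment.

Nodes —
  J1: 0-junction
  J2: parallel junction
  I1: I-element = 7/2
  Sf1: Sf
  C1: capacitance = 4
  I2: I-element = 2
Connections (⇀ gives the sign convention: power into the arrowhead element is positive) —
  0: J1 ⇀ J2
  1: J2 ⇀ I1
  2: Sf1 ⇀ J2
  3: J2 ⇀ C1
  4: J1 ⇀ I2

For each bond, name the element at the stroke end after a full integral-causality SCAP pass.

β2 |Sf1  (Sf1 fixes flow; stroke at Sf1)
β1 |I1  (I1 integral (f out))
β3 |J2  (C1 integral (e out))
β0 |J1  (J2 effort already set via bond 3)
β4 |I2  (J1: bond 0 brought effort, rest push out)

b0 stroke→J1
b1 stroke→I1
b2 stroke→Sf1
b3 stroke→J2
b4 stroke→I2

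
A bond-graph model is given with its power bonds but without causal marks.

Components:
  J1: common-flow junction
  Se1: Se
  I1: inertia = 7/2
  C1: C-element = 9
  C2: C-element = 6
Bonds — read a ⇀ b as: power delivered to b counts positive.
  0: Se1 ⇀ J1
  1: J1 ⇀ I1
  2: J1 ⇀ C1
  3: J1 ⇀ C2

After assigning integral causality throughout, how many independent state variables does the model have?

3  (C1, C2, I1 all integral)

β0 |J1  (source Se1 imposes e)
β1 |I1  (prefer integral on I1)
β2 |J1  (J1 flow already set via bond 1)
β3 |J1  (J1 flow already set via bond 1)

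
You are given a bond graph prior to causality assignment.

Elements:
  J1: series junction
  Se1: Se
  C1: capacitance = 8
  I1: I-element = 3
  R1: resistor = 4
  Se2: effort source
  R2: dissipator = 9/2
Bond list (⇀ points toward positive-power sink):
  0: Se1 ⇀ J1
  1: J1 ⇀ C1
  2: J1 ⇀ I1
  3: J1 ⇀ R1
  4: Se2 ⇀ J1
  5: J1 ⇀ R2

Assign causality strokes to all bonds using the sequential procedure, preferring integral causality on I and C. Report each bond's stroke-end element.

bond 0 →J1
bond 1 →J1
bond 2 →I1
bond 3 →J1
bond 4 →J1
bond 5 →J1

bond 0 →J1  (Se1: effort source, stroke at far end)
bond 4 →J1  (source Se2 imposes e)
bond 1 →J1  (prefer integral on C1)
bond 2 →I1  (I1: I, integral causality)
bond 3 →J1  (J1 flow already set via bond 2)
bond 5 →J1  (J1: bond 2 brought flow, rest push out)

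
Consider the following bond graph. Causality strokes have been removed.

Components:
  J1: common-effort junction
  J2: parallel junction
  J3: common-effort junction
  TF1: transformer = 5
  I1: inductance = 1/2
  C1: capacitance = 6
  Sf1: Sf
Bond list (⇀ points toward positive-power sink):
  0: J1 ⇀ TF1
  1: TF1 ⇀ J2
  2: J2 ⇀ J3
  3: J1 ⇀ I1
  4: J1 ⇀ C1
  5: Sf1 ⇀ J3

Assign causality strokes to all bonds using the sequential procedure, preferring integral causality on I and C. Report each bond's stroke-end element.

bond 0 |TF1
bond 1 |J2
bond 2 |J3
bond 3 |I1
bond 4 |J1
bond 5 |Sf1

β5 |Sf1  (Sf1 (Sf) sets flow on bond)
β2 |J3  (J3: last free bond brings effort in)
β1 |J2  (closing 0-jn rule on J2)
β0 |TF1  (TF1 one-in-one-out from 1)
β3 |I1  (I1: I, integral causality)
β4 |J1  (closing 0-jn rule on J1)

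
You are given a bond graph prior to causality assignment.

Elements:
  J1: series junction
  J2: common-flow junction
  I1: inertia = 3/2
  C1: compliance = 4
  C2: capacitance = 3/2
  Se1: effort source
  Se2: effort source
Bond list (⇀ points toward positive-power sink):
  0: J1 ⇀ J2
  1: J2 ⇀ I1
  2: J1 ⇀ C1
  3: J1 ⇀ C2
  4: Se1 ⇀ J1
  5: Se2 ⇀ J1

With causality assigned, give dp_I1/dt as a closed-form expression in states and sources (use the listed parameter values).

β4 stroke→J1  (Se1: effort source, stroke at far end)
β5 stroke→J1  (source Se2 imposes e)
β1 stroke→I1  (I1: I, integral causality)
β0 stroke→J2  (common-f at J2 fixed by 1)
β2 stroke→J1  (J1: bond 0 brought flow, rest push out)
β3 stroke→J1  (1-jn J1 has f-setter on 0)

dp_I1/dt = E_Se1 + E_Se2 - q_C1/4 - 2*q_C2/3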